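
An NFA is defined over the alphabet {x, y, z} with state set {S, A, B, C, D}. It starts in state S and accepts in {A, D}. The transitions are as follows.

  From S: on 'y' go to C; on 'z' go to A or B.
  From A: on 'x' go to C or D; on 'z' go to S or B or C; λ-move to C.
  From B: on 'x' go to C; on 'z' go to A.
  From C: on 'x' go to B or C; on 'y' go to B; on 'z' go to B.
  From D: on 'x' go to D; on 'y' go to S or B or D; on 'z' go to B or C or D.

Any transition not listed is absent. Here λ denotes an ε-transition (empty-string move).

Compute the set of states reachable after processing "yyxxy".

{B}

Start in {S}.
Read 'y': {S} → {C}.
Read 'y': {C} → {B}.
Read 'x': {B} → {C}.
Read 'x': {C} → {B, C}.
Read 'y': {B, C} → {B}.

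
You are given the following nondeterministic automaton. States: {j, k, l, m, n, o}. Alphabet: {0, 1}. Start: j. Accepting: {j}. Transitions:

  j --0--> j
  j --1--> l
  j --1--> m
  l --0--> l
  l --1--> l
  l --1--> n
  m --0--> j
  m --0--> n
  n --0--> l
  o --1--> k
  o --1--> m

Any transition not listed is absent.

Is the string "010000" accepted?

Start in {j}.
Read '0': j→{j}; now {j}.
Read '1': j→{l, m}; now {l, m}.
Read '0': l→{l}, m→{j, n}; now {j, l, n}.
Read '0': j→{j}, l→{l}, n→{l}; now {j, l}.
Read '0': j→{j}, l→{l}; now {j, l}.
Read '0': j→{j}, l→{l}; now {j, l}.
The final set {j, l} contains the accepting state j.

Yes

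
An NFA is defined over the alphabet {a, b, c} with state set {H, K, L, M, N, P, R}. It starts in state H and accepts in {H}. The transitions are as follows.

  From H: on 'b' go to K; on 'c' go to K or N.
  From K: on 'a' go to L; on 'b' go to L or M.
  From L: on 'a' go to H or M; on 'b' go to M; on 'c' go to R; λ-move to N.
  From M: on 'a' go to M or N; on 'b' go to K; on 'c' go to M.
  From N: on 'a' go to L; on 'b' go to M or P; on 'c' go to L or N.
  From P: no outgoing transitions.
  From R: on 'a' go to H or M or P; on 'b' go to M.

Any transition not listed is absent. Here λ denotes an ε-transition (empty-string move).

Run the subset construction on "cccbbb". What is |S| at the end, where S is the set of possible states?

3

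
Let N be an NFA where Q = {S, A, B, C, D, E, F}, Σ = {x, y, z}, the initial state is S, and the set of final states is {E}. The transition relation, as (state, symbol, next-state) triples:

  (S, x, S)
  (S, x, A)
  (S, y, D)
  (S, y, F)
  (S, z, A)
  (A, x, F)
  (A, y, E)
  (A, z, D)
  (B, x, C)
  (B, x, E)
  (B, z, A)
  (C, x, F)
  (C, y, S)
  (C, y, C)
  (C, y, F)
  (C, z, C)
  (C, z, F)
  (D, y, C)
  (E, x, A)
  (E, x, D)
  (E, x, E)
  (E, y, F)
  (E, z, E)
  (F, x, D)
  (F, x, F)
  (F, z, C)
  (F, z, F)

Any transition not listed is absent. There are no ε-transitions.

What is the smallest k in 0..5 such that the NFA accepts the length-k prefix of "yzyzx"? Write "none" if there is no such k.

Start in {S}.
Read 'y': S→{D, F}; now {D, F}.
Read 'z': D→∅, F→{C, F}; now {C, F}.
Read 'y': C→{S, C, F}, F→∅; now {S, C, F}.
Read 'z': S→{A}, C→{C, F}, F→{C, F}; now {A, C, F}.
Read 'x': A→{F}, C→{F}, F→{D, F}; now {D, F}.
No reachable set along the way intersects F.

none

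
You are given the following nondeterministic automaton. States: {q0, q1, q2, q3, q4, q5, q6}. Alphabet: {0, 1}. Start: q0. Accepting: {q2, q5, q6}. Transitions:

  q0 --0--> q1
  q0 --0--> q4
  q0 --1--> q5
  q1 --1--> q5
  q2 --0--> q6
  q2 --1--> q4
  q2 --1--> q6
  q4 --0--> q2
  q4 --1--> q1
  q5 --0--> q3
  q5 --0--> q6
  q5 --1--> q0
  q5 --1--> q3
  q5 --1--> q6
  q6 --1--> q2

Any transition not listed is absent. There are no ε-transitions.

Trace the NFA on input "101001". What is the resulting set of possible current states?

∅

Start in {q0}.
Read '1': {q0} → {q5}.
Read '0': {q5} → {q3, q6}.
Read '1': {q3, q6} → {q2}.
Read '0': {q2} → {q6}.
Read '0': {q6} → ∅.
The set is empty and remains empty for the remaining 1 symbol.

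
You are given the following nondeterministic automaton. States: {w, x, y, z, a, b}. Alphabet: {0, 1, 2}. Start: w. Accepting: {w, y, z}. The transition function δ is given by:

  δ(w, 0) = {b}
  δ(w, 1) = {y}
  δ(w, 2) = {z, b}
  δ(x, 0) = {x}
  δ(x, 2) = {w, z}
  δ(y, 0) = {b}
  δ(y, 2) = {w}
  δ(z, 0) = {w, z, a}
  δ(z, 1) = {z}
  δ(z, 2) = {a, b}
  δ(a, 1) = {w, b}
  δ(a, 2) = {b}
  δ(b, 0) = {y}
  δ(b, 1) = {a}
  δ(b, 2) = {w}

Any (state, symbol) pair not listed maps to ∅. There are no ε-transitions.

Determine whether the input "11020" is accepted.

No

Start in {w}.
Read '1': w→{y}; now {y}.
Read '1': y→∅; now ∅.
The set is empty and remains empty for the remaining 3 symbols.
The final set ∅ contains no accepting state.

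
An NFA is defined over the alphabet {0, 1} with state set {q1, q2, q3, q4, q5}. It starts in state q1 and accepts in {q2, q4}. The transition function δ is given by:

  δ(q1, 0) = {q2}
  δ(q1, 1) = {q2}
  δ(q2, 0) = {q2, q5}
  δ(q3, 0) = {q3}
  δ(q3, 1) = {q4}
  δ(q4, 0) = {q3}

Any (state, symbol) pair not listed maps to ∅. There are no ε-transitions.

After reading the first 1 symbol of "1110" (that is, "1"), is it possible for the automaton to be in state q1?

Start in {q1}.
Read '1': q1→{q2}; now {q2}.
State q1 is not in {q2}.

No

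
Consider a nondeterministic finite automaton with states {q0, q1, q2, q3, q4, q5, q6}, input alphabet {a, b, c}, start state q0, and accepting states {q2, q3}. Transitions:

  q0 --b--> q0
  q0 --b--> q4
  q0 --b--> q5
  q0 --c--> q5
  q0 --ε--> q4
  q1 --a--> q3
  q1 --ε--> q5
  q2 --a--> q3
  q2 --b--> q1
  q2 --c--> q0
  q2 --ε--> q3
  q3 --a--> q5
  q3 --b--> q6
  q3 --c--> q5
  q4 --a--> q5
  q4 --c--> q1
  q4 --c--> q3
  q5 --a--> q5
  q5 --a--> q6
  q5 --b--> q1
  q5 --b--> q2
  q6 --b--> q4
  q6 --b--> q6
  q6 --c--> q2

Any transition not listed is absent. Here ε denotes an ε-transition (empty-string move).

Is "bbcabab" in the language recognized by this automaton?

Yes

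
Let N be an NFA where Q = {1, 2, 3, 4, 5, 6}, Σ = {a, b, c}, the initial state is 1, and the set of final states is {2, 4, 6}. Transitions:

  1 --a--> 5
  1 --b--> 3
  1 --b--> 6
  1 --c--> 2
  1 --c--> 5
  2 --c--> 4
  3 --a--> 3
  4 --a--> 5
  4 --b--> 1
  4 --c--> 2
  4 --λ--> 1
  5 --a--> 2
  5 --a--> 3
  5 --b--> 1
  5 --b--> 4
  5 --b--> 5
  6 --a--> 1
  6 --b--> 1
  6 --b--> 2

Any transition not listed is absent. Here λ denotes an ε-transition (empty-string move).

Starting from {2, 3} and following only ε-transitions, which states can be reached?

Begin with {2, 3}.
No ε-moves leave this set, so the closure equals the set itself.

{2, 3}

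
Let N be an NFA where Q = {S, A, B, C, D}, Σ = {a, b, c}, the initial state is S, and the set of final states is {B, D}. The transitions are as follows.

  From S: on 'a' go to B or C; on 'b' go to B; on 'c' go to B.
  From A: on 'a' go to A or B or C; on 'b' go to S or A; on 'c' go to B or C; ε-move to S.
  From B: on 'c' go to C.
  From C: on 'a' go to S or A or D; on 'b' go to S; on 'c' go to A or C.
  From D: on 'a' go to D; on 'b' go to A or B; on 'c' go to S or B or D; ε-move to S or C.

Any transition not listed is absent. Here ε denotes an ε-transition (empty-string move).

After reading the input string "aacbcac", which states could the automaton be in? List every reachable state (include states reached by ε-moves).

{S, A, B, C, D}

Start in {S}.
Read 'a': S→{B, C}; now {B, C}.
Read 'a': B→∅, C→{S, A, D}; union {S, A, D}; ε-closure = {S, A, C, D}.
Read 'c': S→{B}, A→{B, C}, C→{A, C}, D→{S, B, D}; now {S, A, B, C, D}.
Read 'b': S→{B}, A→{S, A}, B→∅, C→{S}, D→{A, B}; now {S, A, B}.
Read 'c': S→{B}, A→{B, C}, B→{C}; now {B, C}.
Read 'a': B→∅, C→{S, A, D}; union {S, A, D}; ε-closure = {S, A, C, D}.
Read 'c': S→{B}, A→{B, C}, C→{A, C}, D→{S, B, D}; now {S, A, B, C, D}.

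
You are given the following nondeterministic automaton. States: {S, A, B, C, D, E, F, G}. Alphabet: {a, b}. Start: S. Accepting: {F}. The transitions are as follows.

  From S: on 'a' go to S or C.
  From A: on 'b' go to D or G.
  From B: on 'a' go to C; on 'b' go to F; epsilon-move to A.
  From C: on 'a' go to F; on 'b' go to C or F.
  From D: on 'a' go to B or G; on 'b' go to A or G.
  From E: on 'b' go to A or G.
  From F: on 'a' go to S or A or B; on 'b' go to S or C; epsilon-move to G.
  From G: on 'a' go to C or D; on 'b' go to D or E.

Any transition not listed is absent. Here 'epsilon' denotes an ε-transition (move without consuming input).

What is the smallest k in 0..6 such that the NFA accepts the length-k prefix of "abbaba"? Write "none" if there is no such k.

2

Start in {S}.
Read 'a': {S} → {S, C}.
Read 'b': {S, C} → {C, F, G}.
None of the earlier sets intersect F, but {C, F, G} does.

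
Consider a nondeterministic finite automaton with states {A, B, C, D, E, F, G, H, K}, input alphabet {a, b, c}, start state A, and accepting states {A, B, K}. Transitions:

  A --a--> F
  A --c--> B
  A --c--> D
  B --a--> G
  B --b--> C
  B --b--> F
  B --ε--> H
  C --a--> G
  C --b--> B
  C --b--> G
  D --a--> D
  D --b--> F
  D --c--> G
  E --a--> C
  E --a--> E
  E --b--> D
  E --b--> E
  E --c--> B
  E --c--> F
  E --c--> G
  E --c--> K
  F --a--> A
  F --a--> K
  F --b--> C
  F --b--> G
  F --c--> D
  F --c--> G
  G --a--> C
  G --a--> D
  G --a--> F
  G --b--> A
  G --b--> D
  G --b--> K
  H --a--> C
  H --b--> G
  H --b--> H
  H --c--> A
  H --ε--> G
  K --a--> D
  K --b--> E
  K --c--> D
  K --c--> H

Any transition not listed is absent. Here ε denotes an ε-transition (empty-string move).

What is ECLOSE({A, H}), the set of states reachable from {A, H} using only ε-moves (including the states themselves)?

{A, G, H}

Begin with {A, H}.
ε-move H → G; add G.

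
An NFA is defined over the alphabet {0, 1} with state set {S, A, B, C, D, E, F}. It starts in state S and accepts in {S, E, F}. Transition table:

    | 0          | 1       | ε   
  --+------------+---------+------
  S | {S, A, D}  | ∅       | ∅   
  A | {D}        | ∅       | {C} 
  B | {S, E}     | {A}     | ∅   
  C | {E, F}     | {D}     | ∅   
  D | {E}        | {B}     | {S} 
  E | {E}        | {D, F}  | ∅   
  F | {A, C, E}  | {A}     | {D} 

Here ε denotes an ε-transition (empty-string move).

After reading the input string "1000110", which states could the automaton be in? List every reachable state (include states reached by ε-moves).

∅

Start in {S}.
Read '1': S→∅; now ∅.
The set is empty and remains empty for the remaining 6 symbols.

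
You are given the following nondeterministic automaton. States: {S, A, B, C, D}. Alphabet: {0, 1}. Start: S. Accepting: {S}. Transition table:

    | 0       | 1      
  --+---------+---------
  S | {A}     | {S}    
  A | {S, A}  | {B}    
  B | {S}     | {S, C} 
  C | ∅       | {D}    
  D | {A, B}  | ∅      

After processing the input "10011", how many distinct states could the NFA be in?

Start in {S}.
Read '1': S→{S}; now {S}.
Read '0': S→{A}; now {A}.
Read '0': A→{S, A}; now {S, A}.
Read '1': S→{S}, A→{B}; now {S, B}.
Read '1': S→{S}, B→{S, C}; now {S, C}.
That set has 2 states.

2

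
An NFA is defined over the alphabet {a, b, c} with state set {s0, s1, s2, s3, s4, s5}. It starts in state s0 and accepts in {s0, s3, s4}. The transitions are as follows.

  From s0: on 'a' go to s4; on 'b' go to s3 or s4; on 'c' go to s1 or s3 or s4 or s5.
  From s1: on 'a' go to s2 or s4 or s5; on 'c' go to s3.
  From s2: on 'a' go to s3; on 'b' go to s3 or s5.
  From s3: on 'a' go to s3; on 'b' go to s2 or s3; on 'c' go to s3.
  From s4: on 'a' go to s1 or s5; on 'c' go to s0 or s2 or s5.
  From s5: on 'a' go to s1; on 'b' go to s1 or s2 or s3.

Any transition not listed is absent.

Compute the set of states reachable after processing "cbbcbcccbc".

Start in {s0}.
Read 'c': s0→{s1, s3, s4, s5}; now {s1, s3, s4, s5}.
Read 'b': s1→∅, s3→{s2, s3}, s4→∅, s5→{s1, s2, s3}; now {s1, s2, s3}.
Read 'b': s1→∅, s2→{s3, s5}, s3→{s2, s3}; now {s2, s3, s5}.
Read 'c': s2→∅, s3→{s3}, s5→∅; now {s3}.
Read 'b': s3→{s2, s3}; now {s2, s3}.
Read 'c': s2→∅, s3→{s3}; now {s3}.
Read 'c': s3→{s3}; now {s3}.
Read 'c': s3→{s3}; now {s3}.
Read 'b': s3→{s2, s3}; now {s2, s3}.
Read 'c': s2→∅, s3→{s3}; now {s3}.

{s3}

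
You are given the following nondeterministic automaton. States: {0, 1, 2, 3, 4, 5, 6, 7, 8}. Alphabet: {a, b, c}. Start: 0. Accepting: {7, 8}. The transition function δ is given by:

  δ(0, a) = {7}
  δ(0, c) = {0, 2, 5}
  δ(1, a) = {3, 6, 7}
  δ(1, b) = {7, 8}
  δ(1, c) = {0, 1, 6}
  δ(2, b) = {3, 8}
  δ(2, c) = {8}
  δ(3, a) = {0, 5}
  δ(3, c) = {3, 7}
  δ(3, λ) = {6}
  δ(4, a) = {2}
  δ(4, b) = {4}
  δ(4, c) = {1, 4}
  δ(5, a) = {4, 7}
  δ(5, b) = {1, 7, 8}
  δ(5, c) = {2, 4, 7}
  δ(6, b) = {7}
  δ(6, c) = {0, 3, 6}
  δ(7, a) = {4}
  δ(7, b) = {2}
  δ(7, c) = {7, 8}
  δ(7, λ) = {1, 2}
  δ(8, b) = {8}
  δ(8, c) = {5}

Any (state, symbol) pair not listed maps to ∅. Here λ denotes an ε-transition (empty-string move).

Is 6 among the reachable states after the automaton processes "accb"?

Start in {0}.
Read 'a': {0} → {1, 2, 7}.
Read 'c': {1, 2, 7} → {0, 1, 2, 6, 7, 8}.
Read 'c': {0, 1, 2, 6, 7, 8} → {0, 1, 2, 3, 5, 6, 7, 8}.
Read 'b': {0, 1, 2, 3, 5, 6, 7, 8} → {1, 2, 3, 6, 7, 8}.
State 6 is in {1, 2, 3, 6, 7, 8}.

Yes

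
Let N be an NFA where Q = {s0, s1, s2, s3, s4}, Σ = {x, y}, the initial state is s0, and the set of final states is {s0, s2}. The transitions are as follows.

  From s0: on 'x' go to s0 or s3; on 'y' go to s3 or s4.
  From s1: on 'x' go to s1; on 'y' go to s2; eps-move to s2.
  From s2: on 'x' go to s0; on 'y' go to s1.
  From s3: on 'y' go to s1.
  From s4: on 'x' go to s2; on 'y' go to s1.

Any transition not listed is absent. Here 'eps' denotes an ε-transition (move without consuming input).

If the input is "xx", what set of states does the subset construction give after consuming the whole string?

{s0, s3}

Start in {s0}.
Read 'x': s0→{s0, s3}; now {s0, s3}.
Read 'x': s0→{s0, s3}, s3→∅; now {s0, s3}.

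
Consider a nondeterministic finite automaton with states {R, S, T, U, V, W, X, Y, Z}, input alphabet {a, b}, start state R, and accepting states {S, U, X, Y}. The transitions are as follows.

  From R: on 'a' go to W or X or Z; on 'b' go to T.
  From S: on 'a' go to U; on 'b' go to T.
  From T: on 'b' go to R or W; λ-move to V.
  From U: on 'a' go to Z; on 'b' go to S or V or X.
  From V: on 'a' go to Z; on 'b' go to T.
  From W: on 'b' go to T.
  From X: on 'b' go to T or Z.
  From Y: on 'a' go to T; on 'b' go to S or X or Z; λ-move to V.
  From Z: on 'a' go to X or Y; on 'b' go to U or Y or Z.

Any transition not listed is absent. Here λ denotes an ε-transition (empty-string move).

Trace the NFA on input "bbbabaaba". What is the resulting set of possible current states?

{T, U, V, W, X, Y, Z}

Start in {R}.
Read 'b': {R} → {T, V}.
Read 'b': {T, V} → {R, T, V, W}.
Read 'b': {R, T, V, W} → {R, T, V, W}.
Read 'a': {R, T, V, W} → {W, X, Z}.
Read 'b': {W, X, Z} → {T, U, V, Y, Z}.
Read 'a': {T, U, V, Y, Z} → {T, V, X, Y, Z}.
Read 'a': {T, V, X, Y, Z} → {T, V, X, Y, Z}.
Read 'b': {T, V, X, Y, Z} → {R, S, T, U, V, W, X, Y, Z}.
Read 'a': {R, S, T, U, V, W, X, Y, Z} → {T, U, V, W, X, Y, Z}.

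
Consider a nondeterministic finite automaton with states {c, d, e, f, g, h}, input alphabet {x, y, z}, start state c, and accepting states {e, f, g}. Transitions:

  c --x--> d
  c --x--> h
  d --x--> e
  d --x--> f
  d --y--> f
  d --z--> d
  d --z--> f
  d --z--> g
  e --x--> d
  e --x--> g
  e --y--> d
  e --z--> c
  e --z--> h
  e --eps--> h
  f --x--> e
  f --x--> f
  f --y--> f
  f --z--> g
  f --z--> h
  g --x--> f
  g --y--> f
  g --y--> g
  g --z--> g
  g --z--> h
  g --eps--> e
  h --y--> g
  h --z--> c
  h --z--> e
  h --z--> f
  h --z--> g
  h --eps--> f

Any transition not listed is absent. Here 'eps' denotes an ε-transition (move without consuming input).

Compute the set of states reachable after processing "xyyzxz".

Start in {c}.
Read 'x': {c} → {d, f, h}.
Read 'y': {d, f, h} → {e, f, g, h}.
Read 'y': {e, f, g, h} → {d, e, f, g, h}.
Read 'z': {d, e, f, g, h} → {c, d, e, f, g, h}.
Read 'x': {c, d, e, f, g, h} → {d, e, f, g, h}.
Read 'z': {d, e, f, g, h} → {c, d, e, f, g, h}.

{c, d, e, f, g, h}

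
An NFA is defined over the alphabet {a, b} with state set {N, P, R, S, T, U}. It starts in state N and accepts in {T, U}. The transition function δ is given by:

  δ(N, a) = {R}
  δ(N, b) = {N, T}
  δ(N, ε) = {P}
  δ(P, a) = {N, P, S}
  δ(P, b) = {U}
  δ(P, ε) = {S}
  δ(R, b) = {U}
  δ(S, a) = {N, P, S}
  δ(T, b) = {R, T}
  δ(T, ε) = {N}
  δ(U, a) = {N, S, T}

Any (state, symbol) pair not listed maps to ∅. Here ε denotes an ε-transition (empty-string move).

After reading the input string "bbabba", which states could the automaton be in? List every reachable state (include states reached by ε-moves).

{N, P, R, S, T}

Start: ε-closure({N}) = {N, P, S}.
Read 'b': {N, P, S} → {N, P, S, T, U}.
Read 'b': {N, P, S, T, U} → {N, P, R, S, T, U}.
Read 'a': {N, P, R, S, T, U} → {N, P, R, S, T}.
Read 'b': {N, P, R, S, T} → {N, P, R, S, T, U}.
Read 'b': {N, P, R, S, T, U} → {N, P, R, S, T, U}.
Read 'a': {N, P, R, S, T, U} → {N, P, R, S, T}.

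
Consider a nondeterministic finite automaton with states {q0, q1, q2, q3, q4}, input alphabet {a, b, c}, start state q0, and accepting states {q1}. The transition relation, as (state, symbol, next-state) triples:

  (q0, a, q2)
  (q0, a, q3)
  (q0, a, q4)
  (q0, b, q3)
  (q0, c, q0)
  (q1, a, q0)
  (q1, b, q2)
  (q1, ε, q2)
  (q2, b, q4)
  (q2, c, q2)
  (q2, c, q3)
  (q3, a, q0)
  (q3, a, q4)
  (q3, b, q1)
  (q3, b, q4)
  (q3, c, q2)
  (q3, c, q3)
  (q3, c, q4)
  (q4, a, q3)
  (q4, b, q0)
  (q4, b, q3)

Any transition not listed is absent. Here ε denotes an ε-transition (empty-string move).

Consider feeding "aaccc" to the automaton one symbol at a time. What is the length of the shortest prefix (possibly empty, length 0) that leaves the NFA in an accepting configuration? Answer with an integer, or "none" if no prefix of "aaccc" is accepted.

Start in {q0}.
Read 'a': {q0} → {q2, q3, q4}.
Read 'a': {q2, q3, q4} → {q0, q3, q4}.
Read 'c': {q0, q3, q4} → {q0, q2, q3, q4}.
Read 'c': {q0, q2, q3, q4} → {q0, q2, q3, q4}.
Read 'c': {q0, q2, q3, q4} → {q0, q2, q3, q4}.
No reachable set along the way intersects F.

none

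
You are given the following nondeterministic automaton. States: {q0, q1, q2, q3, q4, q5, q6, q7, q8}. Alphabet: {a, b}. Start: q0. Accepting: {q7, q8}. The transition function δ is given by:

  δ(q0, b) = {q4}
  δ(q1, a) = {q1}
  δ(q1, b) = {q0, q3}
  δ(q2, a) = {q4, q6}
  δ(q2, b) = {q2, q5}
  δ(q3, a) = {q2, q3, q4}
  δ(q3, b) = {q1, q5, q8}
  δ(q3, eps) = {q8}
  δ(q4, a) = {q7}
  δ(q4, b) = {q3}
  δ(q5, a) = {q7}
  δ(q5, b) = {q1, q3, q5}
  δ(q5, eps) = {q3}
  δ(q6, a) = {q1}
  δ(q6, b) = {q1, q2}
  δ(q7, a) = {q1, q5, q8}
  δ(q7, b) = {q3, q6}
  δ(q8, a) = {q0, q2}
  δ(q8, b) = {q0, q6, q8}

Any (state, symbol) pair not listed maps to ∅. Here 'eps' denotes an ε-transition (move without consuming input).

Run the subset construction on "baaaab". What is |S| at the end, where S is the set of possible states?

Start in {q0}.
Read 'b': {q0} → {q4}.
Read 'a': {q4} → {q7}.
Read 'a': {q7} → {q1, q3, q5, q8}.
Read 'a': {q1, q3, q5, q8} → {q0, q1, q2, q3, q4, q7, q8}.
Read 'a': {q0, q1, q2, q3, q4, q7, q8} → {q0, q1, q2, q3, q4, q5, q6, q7, q8}.
Read 'b': {q0, q1, q2, q3, q4, q5, q6, q7, q8} → {q0, q1, q2, q3, q4, q5, q6, q8}.
That set has 8 states.

8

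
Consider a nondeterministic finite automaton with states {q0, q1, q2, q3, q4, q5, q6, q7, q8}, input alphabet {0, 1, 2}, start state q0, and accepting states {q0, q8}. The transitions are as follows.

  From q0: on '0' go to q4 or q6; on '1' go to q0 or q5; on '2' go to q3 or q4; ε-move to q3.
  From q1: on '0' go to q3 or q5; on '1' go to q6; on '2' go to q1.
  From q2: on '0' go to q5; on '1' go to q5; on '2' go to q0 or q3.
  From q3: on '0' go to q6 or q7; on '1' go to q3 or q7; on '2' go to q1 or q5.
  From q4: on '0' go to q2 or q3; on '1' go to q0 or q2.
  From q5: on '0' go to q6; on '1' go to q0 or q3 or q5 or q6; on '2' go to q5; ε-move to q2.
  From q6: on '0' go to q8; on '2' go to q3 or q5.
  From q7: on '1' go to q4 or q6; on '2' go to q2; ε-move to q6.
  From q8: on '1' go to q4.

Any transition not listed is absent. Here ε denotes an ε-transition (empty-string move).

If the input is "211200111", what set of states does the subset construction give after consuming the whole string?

{q0, q2, q3, q4, q5, q6, q7}

Start: ε-closure({q0}) = {q0, q3}.
Read '2': {q0, q3} → {q1, q2, q3, q4, q5}.
Read '1': {q1, q2, q3, q4, q5} → {q0, q2, q3, q5, q6, q7}.
Read '1': {q0, q2, q3, q5, q6, q7} → {q0, q2, q3, q4, q5, q6, q7}.
Read '2': {q0, q2, q3, q4, q5, q6, q7} → {q0, q1, q2, q3, q4, q5}.
Read '0': {q0, q1, q2, q3, q4, q5} → {q2, q3, q4, q5, q6, q7}.
Read '0': {q2, q3, q4, q5, q6, q7} → {q2, q3, q5, q6, q7, q8}.
Read '1': {q2, q3, q5, q6, q7, q8} → {q0, q2, q3, q4, q5, q6, q7}.
Read '1': {q0, q2, q3, q4, q5, q6, q7} → {q0, q2, q3, q4, q5, q6, q7}.
Read '1': {q0, q2, q3, q4, q5, q6, q7} → {q0, q2, q3, q4, q5, q6, q7}.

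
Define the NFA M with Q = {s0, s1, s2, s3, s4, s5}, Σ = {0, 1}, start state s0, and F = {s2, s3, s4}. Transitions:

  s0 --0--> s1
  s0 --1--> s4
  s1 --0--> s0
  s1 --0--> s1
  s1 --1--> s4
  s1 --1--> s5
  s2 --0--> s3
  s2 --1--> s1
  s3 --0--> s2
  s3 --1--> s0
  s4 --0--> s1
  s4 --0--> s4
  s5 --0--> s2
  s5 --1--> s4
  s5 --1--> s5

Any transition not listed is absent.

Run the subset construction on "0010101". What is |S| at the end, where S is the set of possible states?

Start in {s0}.
Read '0': {s0} → {s1}.
Read '0': {s1} → {s0, s1}.
Read '1': {s0, s1} → {s4, s5}.
Read '0': {s4, s5} → {s1, s2, s4}.
Read '1': {s1, s2, s4} → {s1, s4, s5}.
Read '0': {s1, s4, s5} → {s0, s1, s2, s4}.
Read '1': {s0, s1, s2, s4} → {s1, s4, s5}.
That set has 3 states.

3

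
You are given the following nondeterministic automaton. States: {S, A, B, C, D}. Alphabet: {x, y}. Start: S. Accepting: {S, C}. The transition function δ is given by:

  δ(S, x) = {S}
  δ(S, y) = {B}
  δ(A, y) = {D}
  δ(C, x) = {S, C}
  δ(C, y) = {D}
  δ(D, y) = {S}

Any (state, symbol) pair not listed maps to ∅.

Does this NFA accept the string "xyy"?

No

Start in {S}.
Read 'x': S→{S}; now {S}.
Read 'y': S→{B}; now {B}.
Read 'y': B→∅; now ∅.
The final set ∅ contains no accepting state.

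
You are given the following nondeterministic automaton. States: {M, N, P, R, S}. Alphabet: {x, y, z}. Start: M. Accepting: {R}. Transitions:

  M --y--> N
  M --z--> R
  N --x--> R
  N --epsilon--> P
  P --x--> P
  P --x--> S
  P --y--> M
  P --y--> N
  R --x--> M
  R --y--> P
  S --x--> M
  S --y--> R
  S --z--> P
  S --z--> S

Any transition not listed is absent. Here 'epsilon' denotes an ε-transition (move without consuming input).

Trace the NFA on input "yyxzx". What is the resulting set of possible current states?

{M, P, S}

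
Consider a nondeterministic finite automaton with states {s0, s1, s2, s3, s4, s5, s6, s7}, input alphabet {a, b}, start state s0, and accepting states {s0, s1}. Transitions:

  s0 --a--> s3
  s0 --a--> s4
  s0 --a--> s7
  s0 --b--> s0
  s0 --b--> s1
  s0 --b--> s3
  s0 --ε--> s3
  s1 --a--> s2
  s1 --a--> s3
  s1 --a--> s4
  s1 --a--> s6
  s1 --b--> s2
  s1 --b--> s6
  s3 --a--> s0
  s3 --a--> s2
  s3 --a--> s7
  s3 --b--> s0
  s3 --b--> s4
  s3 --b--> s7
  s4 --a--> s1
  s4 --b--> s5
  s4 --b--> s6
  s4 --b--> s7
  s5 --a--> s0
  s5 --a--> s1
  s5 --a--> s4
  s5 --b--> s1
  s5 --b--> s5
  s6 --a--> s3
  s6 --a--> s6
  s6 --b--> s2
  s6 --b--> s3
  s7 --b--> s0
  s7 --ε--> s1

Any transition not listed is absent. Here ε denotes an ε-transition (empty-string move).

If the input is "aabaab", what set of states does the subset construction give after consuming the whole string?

{s0, s1, s2, s3, s4, s5, s6, s7}

Start: ε-closure({s0}) = {s0, s3}.
Read 'a': s0→{s3, s4, s7}, s3→{s0, s2, s7}; union {s0, s2, s3, s4, s7}; ε-closure = {s0, s1, s2, s3, s4, s7}.
Read 'a': s0→{s3, s4, s7}, s1→{s2, s3, s4, s6}, s2→∅, s3→{s0, s2, s7}, s4→{s1}, s7→∅; now {s0, s1, s2, s3, s4, s6, s7}.
Read 'b': s0→{s0, s1, s3}, s1→{s2, s6}, s2→∅, s3→{s0, s4, s7}, s4→{s5, s6, s7}, s6→{s2, s3}, s7→{s0}; now {s0, s1, s2, s3, s4, s5, s6, s7}.
Read 'a': s0→{s3, s4, s7}, s1→{s2, s3, s4, s6}, s2→∅, s3→{s0, s2, s7}, s4→{s1}, s5→{s0, s1, s4}, s6→{s3, s6}, s7→∅; now {s0, s1, s2, s3, s4, s6, s7}.
Read 'a': s0→{s3, s4, s7}, s1→{s2, s3, s4, s6}, s2→∅, s3→{s0, s2, s7}, s4→{s1}, s6→{s3, s6}, s7→∅; now {s0, s1, s2, s3, s4, s6, s7}.
Read 'b': s0→{s0, s1, s3}, s1→{s2, s6}, s2→∅, s3→{s0, s4, s7}, s4→{s5, s6, s7}, s6→{s2, s3}, s7→{s0}; now {s0, s1, s2, s3, s4, s5, s6, s7}.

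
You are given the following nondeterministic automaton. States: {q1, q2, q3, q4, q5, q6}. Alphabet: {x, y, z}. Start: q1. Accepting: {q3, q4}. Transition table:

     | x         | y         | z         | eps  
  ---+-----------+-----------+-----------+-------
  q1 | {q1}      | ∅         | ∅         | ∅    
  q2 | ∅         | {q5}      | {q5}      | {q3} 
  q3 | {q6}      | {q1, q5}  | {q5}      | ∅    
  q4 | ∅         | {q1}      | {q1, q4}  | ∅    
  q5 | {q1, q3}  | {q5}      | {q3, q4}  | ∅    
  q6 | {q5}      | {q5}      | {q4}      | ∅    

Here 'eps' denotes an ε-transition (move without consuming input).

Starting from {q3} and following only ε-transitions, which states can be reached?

Begin with {q3}.
No ε-moves leave this set, so the closure equals the set itself.

{q3}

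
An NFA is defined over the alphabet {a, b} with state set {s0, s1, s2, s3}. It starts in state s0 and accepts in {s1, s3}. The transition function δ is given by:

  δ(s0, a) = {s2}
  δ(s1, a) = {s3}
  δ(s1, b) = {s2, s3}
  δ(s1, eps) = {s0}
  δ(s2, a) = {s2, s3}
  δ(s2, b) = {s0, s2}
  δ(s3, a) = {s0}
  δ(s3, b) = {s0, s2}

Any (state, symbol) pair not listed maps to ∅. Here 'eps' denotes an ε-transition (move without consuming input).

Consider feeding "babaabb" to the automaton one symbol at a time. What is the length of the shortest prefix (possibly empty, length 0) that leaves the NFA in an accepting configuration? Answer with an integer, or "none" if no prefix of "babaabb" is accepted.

none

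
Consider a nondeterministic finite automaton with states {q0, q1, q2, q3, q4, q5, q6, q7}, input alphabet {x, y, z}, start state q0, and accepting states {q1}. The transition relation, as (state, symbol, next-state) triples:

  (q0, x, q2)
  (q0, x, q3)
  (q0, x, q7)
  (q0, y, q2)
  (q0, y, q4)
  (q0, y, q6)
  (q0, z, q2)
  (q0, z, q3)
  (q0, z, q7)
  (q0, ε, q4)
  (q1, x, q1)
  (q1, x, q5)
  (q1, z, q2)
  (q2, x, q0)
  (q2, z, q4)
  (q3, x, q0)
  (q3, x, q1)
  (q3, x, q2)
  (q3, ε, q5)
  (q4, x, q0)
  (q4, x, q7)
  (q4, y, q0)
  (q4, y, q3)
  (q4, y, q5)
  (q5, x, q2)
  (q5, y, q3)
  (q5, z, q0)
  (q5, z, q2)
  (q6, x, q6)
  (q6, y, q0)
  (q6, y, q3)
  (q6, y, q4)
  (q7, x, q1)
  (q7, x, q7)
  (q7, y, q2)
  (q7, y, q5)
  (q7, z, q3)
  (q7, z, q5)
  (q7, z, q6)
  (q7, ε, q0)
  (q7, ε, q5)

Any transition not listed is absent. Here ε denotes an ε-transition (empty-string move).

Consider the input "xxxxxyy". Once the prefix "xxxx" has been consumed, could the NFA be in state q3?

Yes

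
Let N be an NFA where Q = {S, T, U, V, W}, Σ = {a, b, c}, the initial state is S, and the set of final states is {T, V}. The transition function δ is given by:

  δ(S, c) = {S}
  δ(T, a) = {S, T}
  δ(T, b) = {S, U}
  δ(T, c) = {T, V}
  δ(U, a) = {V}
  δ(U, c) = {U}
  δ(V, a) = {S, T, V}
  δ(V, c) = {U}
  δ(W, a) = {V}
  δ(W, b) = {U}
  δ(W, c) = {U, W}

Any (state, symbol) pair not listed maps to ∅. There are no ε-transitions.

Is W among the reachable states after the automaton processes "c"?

Start in {S}.
Read 'c': {S} → {S}.
State W is not in {S}.

No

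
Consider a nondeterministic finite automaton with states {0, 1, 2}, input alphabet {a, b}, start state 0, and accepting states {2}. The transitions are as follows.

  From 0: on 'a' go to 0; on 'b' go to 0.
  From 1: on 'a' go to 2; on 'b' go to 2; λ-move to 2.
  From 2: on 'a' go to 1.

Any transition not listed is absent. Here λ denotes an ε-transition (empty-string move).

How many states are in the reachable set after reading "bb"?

1

Start in {0}.
Read 'b': 0→{0}; now {0}.
Read 'b': 0→{0}; now {0}.
That set has 1 state.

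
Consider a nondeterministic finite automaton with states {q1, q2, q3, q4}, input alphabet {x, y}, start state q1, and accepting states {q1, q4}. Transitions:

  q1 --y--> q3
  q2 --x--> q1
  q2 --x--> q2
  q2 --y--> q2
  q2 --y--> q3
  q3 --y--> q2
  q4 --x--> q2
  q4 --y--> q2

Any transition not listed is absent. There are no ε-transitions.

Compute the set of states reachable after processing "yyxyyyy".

{q2, q3}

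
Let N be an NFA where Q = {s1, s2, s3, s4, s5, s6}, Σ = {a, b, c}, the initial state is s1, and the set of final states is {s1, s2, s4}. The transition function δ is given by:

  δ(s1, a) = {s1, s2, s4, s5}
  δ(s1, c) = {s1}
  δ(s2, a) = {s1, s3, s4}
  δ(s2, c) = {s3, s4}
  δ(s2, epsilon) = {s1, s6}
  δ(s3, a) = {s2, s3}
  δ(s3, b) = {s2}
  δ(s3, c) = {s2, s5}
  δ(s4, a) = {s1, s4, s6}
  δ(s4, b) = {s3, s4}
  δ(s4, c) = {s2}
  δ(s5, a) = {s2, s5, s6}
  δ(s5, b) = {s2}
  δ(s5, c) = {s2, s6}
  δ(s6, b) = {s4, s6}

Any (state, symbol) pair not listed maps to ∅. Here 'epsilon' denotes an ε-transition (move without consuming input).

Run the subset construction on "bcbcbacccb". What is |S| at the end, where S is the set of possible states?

0

Start in {s1}.
Read 'b': s1→∅; now ∅.
The set is empty and remains empty for the remaining 9 symbols.
That set has 0 states.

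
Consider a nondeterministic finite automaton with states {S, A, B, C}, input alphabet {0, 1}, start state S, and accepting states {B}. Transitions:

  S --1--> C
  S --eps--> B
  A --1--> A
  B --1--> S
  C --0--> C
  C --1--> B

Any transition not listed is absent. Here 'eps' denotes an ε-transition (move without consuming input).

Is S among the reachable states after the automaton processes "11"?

Start: ε-closure({S}) = {S, B}.
Read '1': S→{C}, B→{S}; union {S, C}; ε-closure = {S, B, C}.
Read '1': S→{C}, B→{S}, C→{B}; now {S, B, C}.
State S is in {S, B, C}.

Yes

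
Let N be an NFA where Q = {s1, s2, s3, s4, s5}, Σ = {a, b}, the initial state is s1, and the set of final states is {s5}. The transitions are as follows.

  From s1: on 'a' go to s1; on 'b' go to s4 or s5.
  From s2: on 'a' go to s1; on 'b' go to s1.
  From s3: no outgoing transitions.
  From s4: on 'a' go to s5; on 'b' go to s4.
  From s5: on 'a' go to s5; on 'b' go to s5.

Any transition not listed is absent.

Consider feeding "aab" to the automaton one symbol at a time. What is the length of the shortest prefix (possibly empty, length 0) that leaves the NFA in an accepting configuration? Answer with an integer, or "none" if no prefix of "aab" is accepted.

Start in {s1}.
Read 'a': s1→{s1}; now {s1}.
Read 'a': s1→{s1}; now {s1}.
Read 'b': s1→{s4, s5}; now {s4, s5}.
None of the earlier sets intersect F, but {s4, s5} does.

3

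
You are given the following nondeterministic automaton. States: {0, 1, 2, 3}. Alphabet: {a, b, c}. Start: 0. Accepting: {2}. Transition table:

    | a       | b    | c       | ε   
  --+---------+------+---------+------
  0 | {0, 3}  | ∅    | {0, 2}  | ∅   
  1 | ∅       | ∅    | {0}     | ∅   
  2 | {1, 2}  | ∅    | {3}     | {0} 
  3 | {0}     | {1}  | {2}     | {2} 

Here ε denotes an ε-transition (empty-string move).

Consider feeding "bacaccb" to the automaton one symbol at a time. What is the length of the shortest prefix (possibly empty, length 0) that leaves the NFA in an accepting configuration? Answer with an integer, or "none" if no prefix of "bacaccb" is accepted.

Start in {0}.
Read 'b': 0→∅; now ∅.
The set is empty and remains empty for the remaining 6 symbols.
No reachable set along the way intersects F.

none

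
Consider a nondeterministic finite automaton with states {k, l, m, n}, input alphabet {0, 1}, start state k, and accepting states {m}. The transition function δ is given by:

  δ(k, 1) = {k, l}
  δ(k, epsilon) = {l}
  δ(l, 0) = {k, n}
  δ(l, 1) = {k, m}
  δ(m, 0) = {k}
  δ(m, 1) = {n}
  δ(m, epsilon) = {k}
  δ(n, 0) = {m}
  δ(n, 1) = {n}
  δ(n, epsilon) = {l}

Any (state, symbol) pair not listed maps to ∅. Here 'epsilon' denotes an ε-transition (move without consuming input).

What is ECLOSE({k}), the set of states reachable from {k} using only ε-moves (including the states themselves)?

Begin with {k}.
ε-move k → l; add l.

{k, l}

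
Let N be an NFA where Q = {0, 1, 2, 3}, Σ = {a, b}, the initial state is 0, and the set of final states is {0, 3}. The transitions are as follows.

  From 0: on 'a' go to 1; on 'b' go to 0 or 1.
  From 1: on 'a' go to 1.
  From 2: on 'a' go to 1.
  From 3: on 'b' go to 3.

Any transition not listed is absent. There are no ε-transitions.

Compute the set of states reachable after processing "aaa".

{1}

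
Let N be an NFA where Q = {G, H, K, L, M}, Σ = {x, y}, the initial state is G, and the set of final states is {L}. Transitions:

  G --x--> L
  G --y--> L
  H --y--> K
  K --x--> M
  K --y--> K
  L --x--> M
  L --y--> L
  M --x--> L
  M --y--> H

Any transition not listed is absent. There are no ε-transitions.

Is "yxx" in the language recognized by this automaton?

Yes

Start in {G}.
Read 'y': {G} → {L}.
Read 'x': {L} → {M}.
Read 'x': {M} → {L}.
The final set {L} contains the accepting state L.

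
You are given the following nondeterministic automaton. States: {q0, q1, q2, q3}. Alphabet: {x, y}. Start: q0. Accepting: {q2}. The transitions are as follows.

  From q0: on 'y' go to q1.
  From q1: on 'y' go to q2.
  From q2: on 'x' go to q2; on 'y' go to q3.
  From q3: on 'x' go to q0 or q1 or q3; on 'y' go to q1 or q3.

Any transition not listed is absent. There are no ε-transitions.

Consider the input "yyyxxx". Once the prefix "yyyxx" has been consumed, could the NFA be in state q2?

Start in {q0}.
Read 'y': q0→{q1}; now {q1}.
Read 'y': q1→{q2}; now {q2}.
Read 'y': q2→{q3}; now {q3}.
Read 'x': q3→{q0, q1, q3}; now {q0, q1, q3}.
Read 'x': q0→∅, q1→∅, q3→{q0, q1, q3}; now {q0, q1, q3}.
State q2 is not in {q0, q1, q3}.

No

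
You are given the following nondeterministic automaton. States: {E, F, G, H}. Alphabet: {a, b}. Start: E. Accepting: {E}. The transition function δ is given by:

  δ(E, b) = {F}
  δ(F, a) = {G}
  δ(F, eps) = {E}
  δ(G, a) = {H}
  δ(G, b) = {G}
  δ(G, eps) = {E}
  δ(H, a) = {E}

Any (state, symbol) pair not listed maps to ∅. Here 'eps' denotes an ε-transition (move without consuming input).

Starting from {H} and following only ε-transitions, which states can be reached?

Begin with {H}.
No ε-moves leave this set, so the closure equals the set itself.

{H}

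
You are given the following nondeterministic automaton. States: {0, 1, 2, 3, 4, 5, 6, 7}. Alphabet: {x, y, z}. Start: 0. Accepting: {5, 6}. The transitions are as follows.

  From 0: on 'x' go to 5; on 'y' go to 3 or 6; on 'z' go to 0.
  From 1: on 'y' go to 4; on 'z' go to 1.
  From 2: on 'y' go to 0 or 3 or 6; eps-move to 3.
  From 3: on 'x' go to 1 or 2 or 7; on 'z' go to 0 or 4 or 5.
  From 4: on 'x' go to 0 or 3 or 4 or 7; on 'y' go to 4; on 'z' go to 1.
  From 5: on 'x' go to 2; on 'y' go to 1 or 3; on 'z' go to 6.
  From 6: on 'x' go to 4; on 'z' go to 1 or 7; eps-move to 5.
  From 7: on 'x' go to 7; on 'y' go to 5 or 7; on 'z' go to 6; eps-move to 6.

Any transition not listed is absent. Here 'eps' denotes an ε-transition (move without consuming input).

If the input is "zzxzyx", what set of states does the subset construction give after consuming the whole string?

{1, 2, 3, 5, 6, 7}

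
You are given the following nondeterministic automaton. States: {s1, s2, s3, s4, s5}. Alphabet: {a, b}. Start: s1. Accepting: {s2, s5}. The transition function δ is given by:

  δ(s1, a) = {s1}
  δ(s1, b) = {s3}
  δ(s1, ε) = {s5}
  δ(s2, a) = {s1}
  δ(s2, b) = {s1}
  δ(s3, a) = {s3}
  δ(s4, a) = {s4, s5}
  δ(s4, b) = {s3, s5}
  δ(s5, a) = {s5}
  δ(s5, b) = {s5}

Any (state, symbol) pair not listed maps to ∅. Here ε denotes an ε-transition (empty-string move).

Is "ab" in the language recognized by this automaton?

Start: ε-closure({s1}) = {s1, s5}.
Read 'a': s1→{s1}, s5→{s5}; now {s1, s5}.
Read 'b': s1→{s3}, s5→{s5}; now {s3, s5}.
The final set {s3, s5} contains the accepting state s5.

Yes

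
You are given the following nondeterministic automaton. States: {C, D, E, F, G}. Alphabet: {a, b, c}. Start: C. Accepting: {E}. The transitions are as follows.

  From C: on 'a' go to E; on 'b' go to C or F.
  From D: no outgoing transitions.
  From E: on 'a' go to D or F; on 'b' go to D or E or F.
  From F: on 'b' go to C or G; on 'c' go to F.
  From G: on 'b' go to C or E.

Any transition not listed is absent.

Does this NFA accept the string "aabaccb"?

No

Start in {C}.
Read 'a': {C} → {E}.
Read 'a': {E} → {D, F}.
Read 'b': {D, F} → {C, G}.
Read 'a': {C, G} → {E}.
Read 'c': {E} → ∅.
The set is empty and remains empty for the remaining 2 symbols.
The final set ∅ contains no accepting state.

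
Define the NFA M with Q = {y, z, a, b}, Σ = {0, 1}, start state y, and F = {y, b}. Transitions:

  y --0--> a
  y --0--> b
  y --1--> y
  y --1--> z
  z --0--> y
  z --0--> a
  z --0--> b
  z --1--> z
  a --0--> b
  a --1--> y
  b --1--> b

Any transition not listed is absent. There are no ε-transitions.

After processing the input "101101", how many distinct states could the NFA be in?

Start in {y}.
Read '1': y→{y, z}; now {y, z}.
Read '0': y→{a, b}, z→{y, a, b}; now {y, a, b}.
Read '1': y→{y, z}, a→{y}, b→{b}; now {y, z, b}.
Read '1': y→{y, z}, z→{z}, b→{b}; now {y, z, b}.
Read '0': y→{a, b}, z→{y, a, b}, b→∅; now {y, a, b}.
Read '1': y→{y, z}, a→{y}, b→{b}; now {y, z, b}.
That set has 3 states.

3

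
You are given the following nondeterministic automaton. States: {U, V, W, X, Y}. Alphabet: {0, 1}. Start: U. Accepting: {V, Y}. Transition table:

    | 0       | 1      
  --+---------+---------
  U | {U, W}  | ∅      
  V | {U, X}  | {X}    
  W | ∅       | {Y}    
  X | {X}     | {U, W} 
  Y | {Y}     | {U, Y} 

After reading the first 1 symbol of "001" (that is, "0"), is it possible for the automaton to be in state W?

Yes

Start in {U}.
Read '0': U→{U, W}; now {U, W}.
State W is in {U, W}.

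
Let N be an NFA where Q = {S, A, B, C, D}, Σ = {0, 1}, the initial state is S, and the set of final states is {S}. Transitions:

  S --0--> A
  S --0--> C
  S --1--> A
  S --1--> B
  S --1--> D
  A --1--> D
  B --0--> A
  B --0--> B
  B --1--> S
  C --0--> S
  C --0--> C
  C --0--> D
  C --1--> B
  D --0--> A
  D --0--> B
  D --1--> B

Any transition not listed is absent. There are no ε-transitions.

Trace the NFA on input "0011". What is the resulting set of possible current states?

{S, B, D}

Start in {S}.
Read '0': S→{A, C}; now {A, C}.
Read '0': A→∅, C→{S, C, D}; now {S, C, D}.
Read '1': S→{A, B, D}, C→{B}, D→{B}; now {A, B, D}.
Read '1': A→{D}, B→{S}, D→{B}; now {S, B, D}.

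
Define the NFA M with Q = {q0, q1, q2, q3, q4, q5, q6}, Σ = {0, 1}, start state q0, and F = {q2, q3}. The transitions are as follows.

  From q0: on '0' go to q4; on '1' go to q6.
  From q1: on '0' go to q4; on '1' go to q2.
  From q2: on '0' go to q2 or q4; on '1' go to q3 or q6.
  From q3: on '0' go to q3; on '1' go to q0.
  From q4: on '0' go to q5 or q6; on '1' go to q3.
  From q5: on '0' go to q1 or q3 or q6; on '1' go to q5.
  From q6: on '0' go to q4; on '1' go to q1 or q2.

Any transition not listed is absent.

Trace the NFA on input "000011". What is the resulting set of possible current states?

{q0, q2, q3, q5, q6}

Start in {q0}.
Read '0': {q0} → {q4}.
Read '0': {q4} → {q5, q6}.
Read '0': {q5, q6} → {q1, q3, q4, q6}.
Read '0': {q1, q3, q4, q6} → {q3, q4, q5, q6}.
Read '1': {q3, q4, q5, q6} → {q0, q1, q2, q3, q5}.
Read '1': {q0, q1, q2, q3, q5} → {q0, q2, q3, q5, q6}.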